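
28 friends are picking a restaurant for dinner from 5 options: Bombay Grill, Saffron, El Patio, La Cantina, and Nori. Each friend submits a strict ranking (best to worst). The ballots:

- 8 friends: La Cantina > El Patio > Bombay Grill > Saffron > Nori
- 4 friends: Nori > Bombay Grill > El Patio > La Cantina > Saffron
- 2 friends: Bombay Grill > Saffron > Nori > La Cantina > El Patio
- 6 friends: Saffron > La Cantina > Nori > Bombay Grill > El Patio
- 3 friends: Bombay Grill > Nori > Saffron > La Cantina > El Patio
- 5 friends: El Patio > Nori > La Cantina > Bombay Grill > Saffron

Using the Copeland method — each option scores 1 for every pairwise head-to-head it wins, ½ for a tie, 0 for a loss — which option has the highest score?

Bombay Grill: beats Saffron and El Patio; loses to La Cantina and Nori → score 2.
Saffron: beats Nori; loses to Bombay Grill, El Patio, and La Cantina → score 1.
El Patio: beats Saffron; loses to Bombay Grill, La Cantina, and Nori → score 1.
La Cantina: beats Bombay Grill, Saffron, and El Patio; ties Nori → score 3.5.
Nori: beats Bombay Grill and El Patio; ties La Cantina; loses to Saffron → score 2.5.
La Cantina has the best pairwise record.

La Cantina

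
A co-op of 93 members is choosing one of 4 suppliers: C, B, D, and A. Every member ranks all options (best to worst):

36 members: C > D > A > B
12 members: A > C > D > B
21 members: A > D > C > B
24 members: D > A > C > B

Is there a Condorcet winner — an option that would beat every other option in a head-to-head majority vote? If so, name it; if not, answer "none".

Checking pairwise contests:
A beats C 57–36.
C beats B 93–0.
C beats D 48–45.
D beats A 60–33.
Every option loses at least one head-to-head, so there is no Condorcet winner.

none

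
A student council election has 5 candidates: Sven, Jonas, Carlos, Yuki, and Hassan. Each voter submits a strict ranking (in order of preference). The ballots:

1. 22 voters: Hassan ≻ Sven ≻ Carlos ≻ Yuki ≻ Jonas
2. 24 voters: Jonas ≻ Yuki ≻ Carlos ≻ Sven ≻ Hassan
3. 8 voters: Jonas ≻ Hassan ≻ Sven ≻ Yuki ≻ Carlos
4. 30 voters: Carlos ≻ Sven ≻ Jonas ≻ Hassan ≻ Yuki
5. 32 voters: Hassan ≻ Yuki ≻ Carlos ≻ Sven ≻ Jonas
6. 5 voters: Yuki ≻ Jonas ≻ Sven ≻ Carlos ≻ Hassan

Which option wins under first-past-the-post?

Hassan

First-place votes: Sven 0, Jonas 32, Carlos 30, Yuki 5, Hassan 54.
Hassan has the most first-place votes.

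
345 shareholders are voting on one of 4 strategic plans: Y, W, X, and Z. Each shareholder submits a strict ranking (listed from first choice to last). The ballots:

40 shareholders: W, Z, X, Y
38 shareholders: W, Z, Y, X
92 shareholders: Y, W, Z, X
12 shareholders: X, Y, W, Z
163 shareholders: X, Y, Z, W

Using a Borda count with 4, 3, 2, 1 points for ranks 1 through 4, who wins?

Y

Y: 40·1 + 38·2 + 92·4 + 12·3 + 163·3 = 1009
W: 40·4 + 38·4 + 92·3 + 12·2 + 163·1 = 775
X: 40·2 + 38·1 + 92·1 + 12·4 + 163·4 = 910
Z: 40·3 + 38·3 + 92·2 + 12·1 + 163·2 = 756
Y has the highest Borda score (1009).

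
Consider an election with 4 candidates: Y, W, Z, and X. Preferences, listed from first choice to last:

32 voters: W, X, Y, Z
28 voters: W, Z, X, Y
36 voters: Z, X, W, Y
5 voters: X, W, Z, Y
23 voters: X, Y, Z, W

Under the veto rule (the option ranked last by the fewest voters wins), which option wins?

X

Last-place votes: Y 69, W 23, Z 32, X 0.
X is ranked last by the fewest voters, so X wins.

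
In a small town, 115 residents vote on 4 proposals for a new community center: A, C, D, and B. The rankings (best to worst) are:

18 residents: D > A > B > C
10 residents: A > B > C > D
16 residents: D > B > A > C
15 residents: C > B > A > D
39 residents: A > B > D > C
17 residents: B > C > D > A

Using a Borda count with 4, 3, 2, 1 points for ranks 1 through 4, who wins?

B

A: 18·3 + 10·4 + 16·2 + 15·2 + 39·4 + 17·1 = 329
C: 18·1 + 10·2 + 16·1 + 15·4 + 39·1 + 17·3 = 204
D: 18·4 + 10·1 + 16·4 + 15·1 + 39·2 + 17·2 = 273
B: 18·2 + 10·3 + 16·3 + 15·3 + 39·3 + 17·4 = 344
B has the highest Borda score (344).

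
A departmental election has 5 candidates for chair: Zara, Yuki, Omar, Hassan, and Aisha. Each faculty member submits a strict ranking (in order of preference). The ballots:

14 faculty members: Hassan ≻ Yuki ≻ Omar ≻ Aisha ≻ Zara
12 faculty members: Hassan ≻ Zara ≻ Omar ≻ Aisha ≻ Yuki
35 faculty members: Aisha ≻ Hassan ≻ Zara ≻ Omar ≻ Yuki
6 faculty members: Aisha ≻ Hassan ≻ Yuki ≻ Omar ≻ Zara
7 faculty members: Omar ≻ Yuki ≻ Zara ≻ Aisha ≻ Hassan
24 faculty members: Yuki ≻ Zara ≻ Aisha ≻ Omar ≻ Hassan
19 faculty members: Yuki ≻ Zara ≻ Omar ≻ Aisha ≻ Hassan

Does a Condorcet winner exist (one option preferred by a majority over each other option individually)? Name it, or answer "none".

Checking pairwise contests:
Yuki beats Zara 70–47.
Hassan beats Yuki 67–50.
Zara beats Omar 90–27.
Aisha beats Hassan 91–26.
Zara beats Aisha 62–55.
Every option loses at least one head-to-head, so there is no Condorcet winner.

none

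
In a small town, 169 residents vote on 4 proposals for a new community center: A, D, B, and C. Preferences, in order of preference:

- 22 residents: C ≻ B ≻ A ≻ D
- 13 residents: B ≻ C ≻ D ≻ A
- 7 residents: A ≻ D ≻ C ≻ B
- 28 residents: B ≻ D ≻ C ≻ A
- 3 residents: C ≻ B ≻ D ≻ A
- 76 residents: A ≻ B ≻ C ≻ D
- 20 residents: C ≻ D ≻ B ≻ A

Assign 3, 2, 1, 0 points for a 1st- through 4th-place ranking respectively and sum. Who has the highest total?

B

A: 22·1 + 13·0 + 7·3 + 28·0 + 3·0 + 76·3 + 20·0 = 271
D: 22·0 + 13·1 + 7·2 + 28·2 + 3·1 + 76·0 + 20·2 = 126
B: 22·2 + 13·3 + 7·0 + 28·3 + 3·2 + 76·2 + 20·1 = 345
C: 22·3 + 13·2 + 7·1 + 28·1 + 3·3 + 76·1 + 20·3 = 272
B has the highest Borda score (345).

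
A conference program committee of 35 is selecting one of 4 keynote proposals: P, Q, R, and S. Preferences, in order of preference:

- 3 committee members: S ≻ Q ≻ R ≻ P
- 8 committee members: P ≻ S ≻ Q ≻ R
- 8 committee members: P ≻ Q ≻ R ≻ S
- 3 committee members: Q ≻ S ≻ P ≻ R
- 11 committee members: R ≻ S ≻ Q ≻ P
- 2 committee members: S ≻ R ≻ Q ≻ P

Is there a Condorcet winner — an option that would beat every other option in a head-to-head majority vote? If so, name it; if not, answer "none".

none

Checking pairwise contests:
Q beats P 19–16.
S beats Q 24–11.
P beats R 19–16.
R beats S 19–16.
Every option loses at least one head-to-head, so there is no Condorcet winner.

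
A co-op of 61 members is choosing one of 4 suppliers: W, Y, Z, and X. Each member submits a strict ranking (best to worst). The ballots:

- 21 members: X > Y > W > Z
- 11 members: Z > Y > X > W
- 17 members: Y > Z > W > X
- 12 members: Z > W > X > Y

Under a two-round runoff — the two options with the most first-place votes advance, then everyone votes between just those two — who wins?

Z

Round 1 first-place votes: W 0, Y 17, Z 23, X 21.
Z and X advance.
Runoff: Z is preferred to X by 40 voters; X by 21.
Z wins the runoff.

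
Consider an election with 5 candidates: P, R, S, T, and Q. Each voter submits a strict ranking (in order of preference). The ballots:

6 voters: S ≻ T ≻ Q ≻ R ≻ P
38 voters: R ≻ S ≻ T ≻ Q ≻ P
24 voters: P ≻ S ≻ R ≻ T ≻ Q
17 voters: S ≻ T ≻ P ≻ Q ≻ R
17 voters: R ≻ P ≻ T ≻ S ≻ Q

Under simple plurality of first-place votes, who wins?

First-place votes: P 24, R 55, S 23, T 0, Q 0.
R has the most first-place votes.

R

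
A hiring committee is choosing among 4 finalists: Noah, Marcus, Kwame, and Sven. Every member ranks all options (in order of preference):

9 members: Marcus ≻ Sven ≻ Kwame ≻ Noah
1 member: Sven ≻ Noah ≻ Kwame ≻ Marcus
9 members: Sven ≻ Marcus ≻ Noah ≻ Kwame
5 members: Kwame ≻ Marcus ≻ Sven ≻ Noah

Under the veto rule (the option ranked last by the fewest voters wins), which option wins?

Last-place votes: Noah 14, Marcus 1, Kwame 9, Sven 0.
Sven is ranked last by the fewest voters, so Sven wins.

Sven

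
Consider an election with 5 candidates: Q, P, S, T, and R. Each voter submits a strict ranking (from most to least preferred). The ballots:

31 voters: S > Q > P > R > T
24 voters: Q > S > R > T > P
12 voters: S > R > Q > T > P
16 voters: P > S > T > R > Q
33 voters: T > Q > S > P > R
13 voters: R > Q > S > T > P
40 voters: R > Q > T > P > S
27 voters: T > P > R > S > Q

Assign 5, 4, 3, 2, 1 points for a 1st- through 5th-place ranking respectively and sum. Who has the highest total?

Q: 31·4 + 24·5 + 12·3 + 16·1 + 33·4 + 13·4 + 40·4 + 27·1 = 667
P: 31·3 + 24·1 + 12·1 + 16·5 + 33·2 + 13·1 + 40·2 + 27·4 = 476
S: 31·5 + 24·4 + 12·5 + 16·4 + 33·3 + 13·3 + 40·1 + 27·2 = 607
T: 31·1 + 24·2 + 12·2 + 16·3 + 33·5 + 13·2 + 40·3 + 27·5 = 597
R: 31·2 + 24·3 + 12·4 + 16·2 + 33·1 + 13·5 + 40·5 + 27·3 = 593
Q has the highest Borda score (667).

Q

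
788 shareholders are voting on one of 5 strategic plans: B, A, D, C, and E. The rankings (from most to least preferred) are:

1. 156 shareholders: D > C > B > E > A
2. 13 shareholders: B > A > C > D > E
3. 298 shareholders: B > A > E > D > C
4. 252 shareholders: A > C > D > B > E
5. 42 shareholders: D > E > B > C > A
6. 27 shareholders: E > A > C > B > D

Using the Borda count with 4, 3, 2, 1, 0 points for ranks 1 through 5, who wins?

B: 156·2 + 13·4 + 298·4 + 252·1 + 42·2 + 27·1 = 1919
A: 156·0 + 13·3 + 298·3 + 252·4 + 42·0 + 27·3 = 2022
D: 156·4 + 13·1 + 298·1 + 252·2 + 42·4 + 27·0 = 1607
C: 156·3 + 13·2 + 298·0 + 252·3 + 42·1 + 27·2 = 1346
E: 156·1 + 13·0 + 298·2 + 252·0 + 42·3 + 27·4 = 986
A has the highest Borda score (2022).

A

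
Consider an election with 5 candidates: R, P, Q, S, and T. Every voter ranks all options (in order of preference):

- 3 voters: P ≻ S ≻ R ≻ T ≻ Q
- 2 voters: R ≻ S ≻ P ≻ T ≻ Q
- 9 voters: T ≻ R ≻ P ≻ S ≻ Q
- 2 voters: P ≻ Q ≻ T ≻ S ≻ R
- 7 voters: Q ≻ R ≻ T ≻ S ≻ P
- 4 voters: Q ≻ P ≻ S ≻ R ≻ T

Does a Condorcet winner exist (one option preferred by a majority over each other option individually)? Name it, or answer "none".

R vs P: 18–9 for R.
R vs Q: 14–13 for R.
R vs S: 18–9 for R.
R vs T: 16–11 for R.
R beats every other option head-to-head.

R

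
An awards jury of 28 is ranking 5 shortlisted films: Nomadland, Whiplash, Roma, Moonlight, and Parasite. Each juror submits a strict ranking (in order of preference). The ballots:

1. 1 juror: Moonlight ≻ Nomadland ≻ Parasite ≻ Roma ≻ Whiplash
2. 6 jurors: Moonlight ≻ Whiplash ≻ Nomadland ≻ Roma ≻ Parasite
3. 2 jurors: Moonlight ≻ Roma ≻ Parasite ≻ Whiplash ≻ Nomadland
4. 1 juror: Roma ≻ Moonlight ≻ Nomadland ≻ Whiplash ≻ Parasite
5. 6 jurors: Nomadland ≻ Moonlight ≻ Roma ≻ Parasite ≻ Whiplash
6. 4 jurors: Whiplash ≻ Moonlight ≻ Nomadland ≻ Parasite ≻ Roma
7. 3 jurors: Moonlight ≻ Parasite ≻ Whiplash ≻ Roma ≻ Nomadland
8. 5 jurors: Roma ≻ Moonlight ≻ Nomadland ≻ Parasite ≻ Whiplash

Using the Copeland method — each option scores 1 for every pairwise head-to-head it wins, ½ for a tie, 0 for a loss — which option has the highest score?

Nomadland: beats Roma and Parasite; loses to Whiplash and Moonlight → score 2.
Whiplash: beats Nomadland; loses to Roma, Moonlight, and Parasite → score 1.
Roma: beats Whiplash and Parasite; loses to Nomadland and Moonlight → score 2.
Moonlight: beats Nomadland, Whiplash, Roma, and Parasite → score 4.
Parasite: beats Whiplash; loses to Nomadland, Roma, and Moonlight → score 1.
Moonlight has the best pairwise record.

Moonlight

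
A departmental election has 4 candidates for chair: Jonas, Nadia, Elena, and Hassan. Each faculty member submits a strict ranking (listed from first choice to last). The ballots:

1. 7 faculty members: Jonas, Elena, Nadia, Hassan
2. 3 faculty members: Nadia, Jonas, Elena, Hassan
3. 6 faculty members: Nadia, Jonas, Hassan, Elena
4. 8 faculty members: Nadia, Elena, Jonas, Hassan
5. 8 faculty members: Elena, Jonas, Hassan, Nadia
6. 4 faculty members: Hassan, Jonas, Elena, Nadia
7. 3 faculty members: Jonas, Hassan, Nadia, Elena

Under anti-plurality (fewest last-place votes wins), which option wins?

Jonas

Last-place votes: Jonas 0, Nadia 12, Elena 9, Hassan 18.
Jonas is ranked last by the fewest voters, so Jonas wins.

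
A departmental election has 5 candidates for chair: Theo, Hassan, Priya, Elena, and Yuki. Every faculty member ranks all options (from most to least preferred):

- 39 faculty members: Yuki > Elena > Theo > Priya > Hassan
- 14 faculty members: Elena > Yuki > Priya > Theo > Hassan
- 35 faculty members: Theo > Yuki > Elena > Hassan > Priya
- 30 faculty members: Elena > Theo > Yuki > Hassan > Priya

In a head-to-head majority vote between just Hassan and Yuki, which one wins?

Voters preferring Hassan to Yuki: 0; preferring Yuki to Hassan: 118.
Yuki wins the head-to-head.

Yuki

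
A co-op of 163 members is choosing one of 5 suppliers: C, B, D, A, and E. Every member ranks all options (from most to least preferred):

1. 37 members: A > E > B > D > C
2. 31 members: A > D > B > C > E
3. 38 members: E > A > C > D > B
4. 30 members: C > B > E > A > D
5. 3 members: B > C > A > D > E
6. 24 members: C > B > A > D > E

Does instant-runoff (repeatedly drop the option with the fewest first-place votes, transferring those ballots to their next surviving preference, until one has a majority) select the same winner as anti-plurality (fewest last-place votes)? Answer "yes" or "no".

Instant-runoff — R1 C 54, B 3, D 0, A 68, E 38 (D out); R2 C 54, B 3, A 68, E 38 (B out); R3 C 57, A 68, E 38 (E out); R4 C 57, A 106 (A winner). Winner: A.
Anti-plurality — last-place votes: C 37, B 38, D 30, A 0, E 58. Winner: A.
The two methods agree.

yes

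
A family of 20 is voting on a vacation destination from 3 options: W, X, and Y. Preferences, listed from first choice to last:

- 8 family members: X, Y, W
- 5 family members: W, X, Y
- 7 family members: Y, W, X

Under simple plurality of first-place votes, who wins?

X

First-place votes: W 5, X 8, Y 7.
X has the most first-place votes.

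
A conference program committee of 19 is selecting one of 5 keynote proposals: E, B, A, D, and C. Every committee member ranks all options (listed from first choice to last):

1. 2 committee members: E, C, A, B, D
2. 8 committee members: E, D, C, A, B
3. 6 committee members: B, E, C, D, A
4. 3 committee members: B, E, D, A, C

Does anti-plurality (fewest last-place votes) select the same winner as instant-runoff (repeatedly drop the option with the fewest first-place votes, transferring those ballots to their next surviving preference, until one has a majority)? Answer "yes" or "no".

Anti-plurality — last-place votes: E 0, B 8, A 6, D 2, C 3. Winner: E.
Instant-runoff — R1 E 10, B 9, A 0, D 0, C 0 (E winner). Winner: E.
The two methods agree.

yes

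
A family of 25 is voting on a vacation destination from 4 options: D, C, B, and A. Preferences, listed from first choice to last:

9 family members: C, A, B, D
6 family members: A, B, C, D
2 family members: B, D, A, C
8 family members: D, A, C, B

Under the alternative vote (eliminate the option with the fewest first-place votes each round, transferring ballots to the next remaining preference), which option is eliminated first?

B

Round 1: D 8, C 9, B 2, A 6. Eliminate B.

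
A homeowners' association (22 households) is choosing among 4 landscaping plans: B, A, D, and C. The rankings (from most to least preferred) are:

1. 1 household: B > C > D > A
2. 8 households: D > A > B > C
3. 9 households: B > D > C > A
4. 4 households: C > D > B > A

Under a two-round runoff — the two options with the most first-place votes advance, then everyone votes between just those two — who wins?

D

Round 1 first-place votes: B 10, A 0, D 8, C 4.
B and D advance.
Runoff: B is preferred to D by 10 voters; D by 12.
D wins the runoff.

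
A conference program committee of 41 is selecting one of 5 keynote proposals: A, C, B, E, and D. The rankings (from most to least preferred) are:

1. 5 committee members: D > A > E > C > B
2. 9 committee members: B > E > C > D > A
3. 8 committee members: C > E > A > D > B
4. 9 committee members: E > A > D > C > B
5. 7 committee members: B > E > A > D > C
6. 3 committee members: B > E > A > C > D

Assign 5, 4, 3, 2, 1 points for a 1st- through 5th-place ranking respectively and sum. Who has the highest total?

E

A: 5·4 + 9·1 + 8·3 + 9·4 + 7·3 + 3·3 = 119
C: 5·2 + 9·3 + 8·5 + 9·2 + 7·1 + 3·2 = 108
B: 5·1 + 9·5 + 8·1 + 9·1 + 7·5 + 3·5 = 117
E: 5·3 + 9·4 + 8·4 + 9·5 + 7·4 + 3·4 = 168
D: 5·5 + 9·2 + 8·2 + 9·3 + 7·2 + 3·1 = 103
E has the highest Borda score (168).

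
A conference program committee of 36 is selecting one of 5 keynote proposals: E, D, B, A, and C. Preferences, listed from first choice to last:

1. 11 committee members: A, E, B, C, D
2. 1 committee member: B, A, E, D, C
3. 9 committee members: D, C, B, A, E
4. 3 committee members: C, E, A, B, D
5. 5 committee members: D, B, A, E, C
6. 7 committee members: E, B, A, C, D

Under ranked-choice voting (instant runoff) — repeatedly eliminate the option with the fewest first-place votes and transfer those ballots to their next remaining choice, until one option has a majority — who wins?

A

Round 1: E 7, D 14, B 1, A 11, C 3. Eliminate B.
Round 2: E 7, D 14, A 12, C 3. Eliminate C.
Round 3: E 10, D 14, A 12. Eliminate E.
Round 4: D 14, A 22. A has a majority.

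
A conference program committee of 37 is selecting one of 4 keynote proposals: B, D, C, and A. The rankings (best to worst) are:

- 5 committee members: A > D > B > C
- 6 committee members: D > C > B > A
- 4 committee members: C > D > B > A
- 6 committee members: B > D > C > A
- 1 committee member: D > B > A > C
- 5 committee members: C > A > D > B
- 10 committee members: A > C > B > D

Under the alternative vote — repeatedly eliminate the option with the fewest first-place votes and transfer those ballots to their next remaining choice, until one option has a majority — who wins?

A

Round 1: B 6, D 7, C 9, A 15. Eliminate B.
Round 2: D 13, C 9, A 15. Eliminate C.
Round 3: D 17, A 20. A has a majority.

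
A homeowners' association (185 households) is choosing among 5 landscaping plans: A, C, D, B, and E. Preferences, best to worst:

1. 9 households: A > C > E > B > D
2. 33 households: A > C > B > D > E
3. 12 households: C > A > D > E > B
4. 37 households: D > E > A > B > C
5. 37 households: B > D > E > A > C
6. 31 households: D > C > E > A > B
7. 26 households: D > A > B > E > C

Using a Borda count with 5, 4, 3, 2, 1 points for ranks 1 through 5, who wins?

D

A: 9·5 + 33·5 + 12·4 + 37·3 + 37·2 + 31·2 + 26·4 = 609
C: 9·4 + 33·4 + 12·5 + 37·1 + 37·1 + 31·4 + 26·1 = 452
D: 9·1 + 33·2 + 12·3 + 37·5 + 37·4 + 31·5 + 26·5 = 729
B: 9·2 + 33·3 + 12·1 + 37·2 + 37·5 + 31·1 + 26·3 = 497
E: 9·3 + 33·1 + 12·2 + 37·4 + 37·3 + 31·3 + 26·2 = 488
D has the highest Borda score (729).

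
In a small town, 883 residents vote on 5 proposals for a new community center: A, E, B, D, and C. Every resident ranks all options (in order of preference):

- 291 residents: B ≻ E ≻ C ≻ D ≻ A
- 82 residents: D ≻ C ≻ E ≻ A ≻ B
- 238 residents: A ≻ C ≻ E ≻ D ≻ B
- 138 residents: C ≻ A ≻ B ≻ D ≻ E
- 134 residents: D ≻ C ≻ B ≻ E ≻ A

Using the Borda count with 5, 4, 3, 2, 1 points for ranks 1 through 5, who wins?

C

A: 291·1 + 82·2 + 238·5 + 138·4 + 134·1 = 2331
E: 291·4 + 82·3 + 238·3 + 138·1 + 134·2 = 2530
B: 291·5 + 82·1 + 238·1 + 138·3 + 134·3 = 2591
D: 291·2 + 82·5 + 238·2 + 138·2 + 134·5 = 2414
C: 291·3 + 82·4 + 238·4 + 138·5 + 134·4 = 3379
C has the highest Borda score (3379).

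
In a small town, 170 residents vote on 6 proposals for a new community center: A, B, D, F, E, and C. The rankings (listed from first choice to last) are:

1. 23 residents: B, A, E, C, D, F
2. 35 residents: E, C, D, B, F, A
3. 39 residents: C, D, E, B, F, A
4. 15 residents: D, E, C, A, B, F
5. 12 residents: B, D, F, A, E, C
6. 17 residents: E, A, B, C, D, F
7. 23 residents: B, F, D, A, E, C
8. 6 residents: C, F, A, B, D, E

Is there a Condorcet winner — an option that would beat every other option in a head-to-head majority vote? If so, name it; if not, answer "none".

none

Checking pairwise contests:
B beats A 132–38.
D beats B 89–81.
C beats D 120–50.
B beats F 164–6.
D beats E 95–75.
E beats C 125–45.
Every option loses at least one head-to-head, so there is no Condorcet winner.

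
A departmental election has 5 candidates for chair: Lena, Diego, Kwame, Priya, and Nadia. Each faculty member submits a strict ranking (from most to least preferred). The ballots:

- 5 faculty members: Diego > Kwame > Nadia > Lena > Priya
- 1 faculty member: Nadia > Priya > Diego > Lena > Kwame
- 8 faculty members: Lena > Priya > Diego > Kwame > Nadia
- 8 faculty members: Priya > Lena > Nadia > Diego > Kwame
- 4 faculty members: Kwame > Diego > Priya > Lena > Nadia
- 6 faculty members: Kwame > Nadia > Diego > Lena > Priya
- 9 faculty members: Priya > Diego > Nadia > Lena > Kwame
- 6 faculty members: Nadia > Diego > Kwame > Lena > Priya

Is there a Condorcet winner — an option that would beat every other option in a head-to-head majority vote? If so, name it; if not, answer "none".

Checking pairwise contests:
Diego beats Lena 31–16.
Priya beats Diego 26–21.
Lena beats Kwame 26–21.
Lena beats Priya 25–22.
Diego beats Nadia 26–21.
Every option loses at least one head-to-head, so there is no Condorcet winner.

none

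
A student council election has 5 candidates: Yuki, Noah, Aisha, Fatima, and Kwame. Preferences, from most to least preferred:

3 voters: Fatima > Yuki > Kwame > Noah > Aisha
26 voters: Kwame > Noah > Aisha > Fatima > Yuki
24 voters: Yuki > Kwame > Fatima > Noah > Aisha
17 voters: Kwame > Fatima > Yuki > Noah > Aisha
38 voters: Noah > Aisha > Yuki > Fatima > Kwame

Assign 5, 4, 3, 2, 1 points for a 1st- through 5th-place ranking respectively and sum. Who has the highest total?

Noah

Yuki: 3·4 + 26·1 + 24·5 + 17·3 + 38·3 = 323
Noah: 3·2 + 26·4 + 24·2 + 17·2 + 38·5 = 382
Aisha: 3·1 + 26·3 + 24·1 + 17·1 + 38·4 = 274
Fatima: 3·5 + 26·2 + 24·3 + 17·4 + 38·2 = 283
Kwame: 3·3 + 26·5 + 24·4 + 17·5 + 38·1 = 358
Noah has the highest Borda score (382).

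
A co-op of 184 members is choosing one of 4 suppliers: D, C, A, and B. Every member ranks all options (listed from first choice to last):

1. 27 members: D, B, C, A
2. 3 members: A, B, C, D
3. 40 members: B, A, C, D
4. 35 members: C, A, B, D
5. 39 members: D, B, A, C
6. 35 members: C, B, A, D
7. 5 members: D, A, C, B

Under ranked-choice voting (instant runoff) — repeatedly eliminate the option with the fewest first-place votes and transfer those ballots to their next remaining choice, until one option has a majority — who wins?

Round 1: D 71, C 70, A 3, B 40. Eliminate A.
Round 2: D 71, C 70, B 43. Eliminate B.
Round 3: D 71, C 113. C has a majority.

C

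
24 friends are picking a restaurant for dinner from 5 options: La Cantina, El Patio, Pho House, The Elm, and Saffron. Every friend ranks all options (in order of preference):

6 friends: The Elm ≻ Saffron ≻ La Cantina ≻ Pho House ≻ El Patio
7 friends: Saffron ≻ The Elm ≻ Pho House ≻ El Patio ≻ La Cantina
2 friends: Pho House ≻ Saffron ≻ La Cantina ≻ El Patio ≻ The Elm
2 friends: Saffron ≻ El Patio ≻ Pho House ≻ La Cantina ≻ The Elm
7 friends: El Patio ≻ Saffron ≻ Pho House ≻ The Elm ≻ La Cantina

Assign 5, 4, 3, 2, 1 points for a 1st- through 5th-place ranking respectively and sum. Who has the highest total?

La Cantina: 6·3 + 7·1 + 2·3 + 2·2 + 7·1 = 42
El Patio: 6·1 + 7·2 + 2·2 + 2·4 + 7·5 = 67
Pho House: 6·2 + 7·3 + 2·5 + 2·3 + 7·3 = 70
The Elm: 6·5 + 7·4 + 2·1 + 2·1 + 7·2 = 76
Saffron: 6·4 + 7·5 + 2·4 + 2·5 + 7·4 = 105
Saffron has the highest Borda score (105).

Saffron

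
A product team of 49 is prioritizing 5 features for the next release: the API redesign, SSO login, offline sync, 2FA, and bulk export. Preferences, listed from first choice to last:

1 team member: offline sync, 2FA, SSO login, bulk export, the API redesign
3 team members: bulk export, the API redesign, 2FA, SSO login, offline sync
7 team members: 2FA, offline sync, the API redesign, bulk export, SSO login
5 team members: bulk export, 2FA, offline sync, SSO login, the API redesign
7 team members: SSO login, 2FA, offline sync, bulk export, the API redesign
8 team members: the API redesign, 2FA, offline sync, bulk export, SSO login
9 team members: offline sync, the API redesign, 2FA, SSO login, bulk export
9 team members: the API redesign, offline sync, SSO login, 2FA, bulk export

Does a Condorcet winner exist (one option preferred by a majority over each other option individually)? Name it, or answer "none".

Checking pairwise contests:
offline sync beats the API redesign 29–20.
the API redesign beats SSO login 36–13.
2FA beats offline sync 30–19.
the API redesign beats 2FA 29–20.
the API redesign beats bulk export 33–16.
Every option loses at least one head-to-head, so there is no Condorcet winner.

none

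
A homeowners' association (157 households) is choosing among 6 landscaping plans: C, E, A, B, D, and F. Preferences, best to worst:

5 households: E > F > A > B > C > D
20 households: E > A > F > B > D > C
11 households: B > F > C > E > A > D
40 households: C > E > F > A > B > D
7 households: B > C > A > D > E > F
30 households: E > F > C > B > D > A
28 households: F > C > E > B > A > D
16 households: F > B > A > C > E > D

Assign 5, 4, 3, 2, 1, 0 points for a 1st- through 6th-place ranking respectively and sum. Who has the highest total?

F

C: 5·1 + 20·0 + 11·3 + 40·5 + 7·4 + 30·3 + 28·4 + 16·2 = 500
E: 5·5 + 20·5 + 11·2 + 40·4 + 7·1 + 30·5 + 28·3 + 16·1 = 564
A: 5·3 + 20·4 + 11·1 + 40·2 + 7·3 + 30·0 + 28·1 + 16·3 = 283
B: 5·2 + 20·2 + 11·5 + 40·1 + 7·5 + 30·2 + 28·2 + 16·4 = 360
D: 5·0 + 20·1 + 11·0 + 40·0 + 7·2 + 30·1 + 28·0 + 16·0 = 64
F: 5·4 + 20·3 + 11·4 + 40·3 + 7·0 + 30·4 + 28·5 + 16·5 = 584
F has the highest Borda score (584).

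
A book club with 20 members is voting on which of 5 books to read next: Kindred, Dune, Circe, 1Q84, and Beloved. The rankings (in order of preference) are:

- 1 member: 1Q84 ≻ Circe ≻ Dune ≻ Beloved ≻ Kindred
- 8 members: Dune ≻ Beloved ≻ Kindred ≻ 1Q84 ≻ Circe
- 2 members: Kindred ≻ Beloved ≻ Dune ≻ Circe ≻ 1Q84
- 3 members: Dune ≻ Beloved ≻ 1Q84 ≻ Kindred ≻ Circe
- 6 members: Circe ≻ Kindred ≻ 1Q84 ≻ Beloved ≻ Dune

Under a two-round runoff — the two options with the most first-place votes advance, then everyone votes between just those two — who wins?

Dune

Round 1 first-place votes: Kindred 2, Dune 11, Circe 6, 1Q84 1, Beloved 0.
Dune and Circe advance.
Runoff: Dune is preferred to Circe by 13 voters; Circe by 7.
Dune wins the runoff.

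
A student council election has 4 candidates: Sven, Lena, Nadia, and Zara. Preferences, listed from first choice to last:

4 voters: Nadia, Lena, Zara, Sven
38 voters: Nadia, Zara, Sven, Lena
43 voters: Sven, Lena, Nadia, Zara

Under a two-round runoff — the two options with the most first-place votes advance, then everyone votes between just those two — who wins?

Sven

Round 1 first-place votes: Sven 43, Lena 0, Nadia 42, Zara 0.
Sven and Nadia advance.
Runoff: Sven is preferred to Nadia by 43 voters; Nadia by 42.
Sven wins the runoff.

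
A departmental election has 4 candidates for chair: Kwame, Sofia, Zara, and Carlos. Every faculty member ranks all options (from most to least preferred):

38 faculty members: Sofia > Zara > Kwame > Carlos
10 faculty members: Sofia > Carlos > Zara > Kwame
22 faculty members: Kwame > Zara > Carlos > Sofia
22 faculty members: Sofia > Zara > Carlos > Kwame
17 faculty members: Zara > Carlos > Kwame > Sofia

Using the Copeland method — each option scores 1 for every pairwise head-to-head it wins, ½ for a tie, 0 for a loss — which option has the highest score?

Kwame: beats Carlos; loses to Sofia and Zara → score 1.
Sofia: beats Kwame, Zara, and Carlos → score 3.
Zara: beats Kwame and Carlos; loses to Sofia → score 2.
Carlos: loses to Kwame, Sofia, and Zara → score 0.
Sofia has the best pairwise record.

Sofia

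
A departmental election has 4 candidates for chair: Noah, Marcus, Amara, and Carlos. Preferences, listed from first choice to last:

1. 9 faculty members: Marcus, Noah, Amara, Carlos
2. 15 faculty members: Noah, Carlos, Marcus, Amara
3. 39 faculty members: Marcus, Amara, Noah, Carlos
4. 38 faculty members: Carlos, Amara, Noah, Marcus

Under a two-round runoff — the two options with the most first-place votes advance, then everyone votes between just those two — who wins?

Carlos

Round 1 first-place votes: Noah 15, Marcus 48, Amara 0, Carlos 38.
Marcus and Carlos advance.
Runoff: Marcus is preferred to Carlos by 48 voters; Carlos by 53.
Carlos wins the runoff.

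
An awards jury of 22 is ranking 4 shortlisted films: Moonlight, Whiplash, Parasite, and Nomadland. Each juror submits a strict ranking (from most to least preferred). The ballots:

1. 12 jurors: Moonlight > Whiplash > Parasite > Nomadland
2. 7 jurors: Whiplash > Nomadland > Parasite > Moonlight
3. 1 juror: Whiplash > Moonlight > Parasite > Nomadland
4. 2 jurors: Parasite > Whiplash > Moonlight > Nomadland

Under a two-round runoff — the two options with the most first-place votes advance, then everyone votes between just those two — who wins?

Moonlight

Round 1 first-place votes: Moonlight 12, Whiplash 8, Parasite 2, Nomadland 0.
Moonlight and Whiplash advance.
Runoff: Moonlight is preferred to Whiplash by 12 voters; Whiplash by 10.
Moonlight wins the runoff.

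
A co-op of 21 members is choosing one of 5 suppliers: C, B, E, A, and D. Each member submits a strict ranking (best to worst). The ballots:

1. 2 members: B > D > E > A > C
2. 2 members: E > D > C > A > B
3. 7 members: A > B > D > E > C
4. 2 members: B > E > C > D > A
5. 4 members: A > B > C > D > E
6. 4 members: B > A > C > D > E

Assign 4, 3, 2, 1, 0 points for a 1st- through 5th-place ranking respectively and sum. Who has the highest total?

C: 2·0 + 2·2 + 7·0 + 2·2 + 4·2 + 4·2 = 24
B: 2·4 + 2·0 + 7·3 + 2·4 + 4·3 + 4·4 = 65
E: 2·2 + 2·4 + 7·1 + 2·3 + 4·0 + 4·0 = 25
A: 2·1 + 2·1 + 7·4 + 2·0 + 4·4 + 4·3 = 60
D: 2·3 + 2·3 + 7·2 + 2·1 + 4·1 + 4·1 = 36
B has the highest Borda score (65).

B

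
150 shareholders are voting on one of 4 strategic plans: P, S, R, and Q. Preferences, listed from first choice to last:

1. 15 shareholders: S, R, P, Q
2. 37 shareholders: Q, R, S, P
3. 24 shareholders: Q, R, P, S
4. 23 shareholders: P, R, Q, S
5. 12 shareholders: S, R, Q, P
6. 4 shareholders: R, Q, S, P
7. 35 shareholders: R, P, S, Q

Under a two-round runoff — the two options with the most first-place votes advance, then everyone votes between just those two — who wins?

R

Round 1 first-place votes: P 23, S 27, R 39, Q 61.
Q and R advance.
Runoff: Q is preferred to R by 61 voters; R by 89.
R wins the runoff.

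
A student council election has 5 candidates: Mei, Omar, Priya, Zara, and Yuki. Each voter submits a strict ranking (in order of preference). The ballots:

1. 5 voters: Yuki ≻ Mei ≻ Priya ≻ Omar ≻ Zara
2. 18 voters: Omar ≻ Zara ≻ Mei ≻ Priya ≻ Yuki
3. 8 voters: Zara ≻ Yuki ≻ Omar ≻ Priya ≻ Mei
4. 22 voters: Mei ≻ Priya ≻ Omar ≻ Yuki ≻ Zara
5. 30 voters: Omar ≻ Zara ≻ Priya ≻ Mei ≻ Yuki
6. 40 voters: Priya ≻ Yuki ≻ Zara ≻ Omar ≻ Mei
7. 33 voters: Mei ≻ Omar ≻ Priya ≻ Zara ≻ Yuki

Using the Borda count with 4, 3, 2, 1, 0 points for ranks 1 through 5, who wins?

Mei: 5·3 + 18·2 + 8·0 + 22·4 + 30·1 + 40·0 + 33·4 = 301
Omar: 5·1 + 18·4 + 8·2 + 22·2 + 30·4 + 40·1 + 33·3 = 396
Priya: 5·2 + 18·1 + 8·1 + 22·3 + 30·2 + 40·4 + 33·2 = 388
Zara: 5·0 + 18·3 + 8·4 + 22·0 + 30·3 + 40·2 + 33·1 = 289
Yuki: 5·4 + 18·0 + 8·3 + 22·1 + 30·0 + 40·3 + 33·0 = 186
Omar has the highest Borda score (396).

Omar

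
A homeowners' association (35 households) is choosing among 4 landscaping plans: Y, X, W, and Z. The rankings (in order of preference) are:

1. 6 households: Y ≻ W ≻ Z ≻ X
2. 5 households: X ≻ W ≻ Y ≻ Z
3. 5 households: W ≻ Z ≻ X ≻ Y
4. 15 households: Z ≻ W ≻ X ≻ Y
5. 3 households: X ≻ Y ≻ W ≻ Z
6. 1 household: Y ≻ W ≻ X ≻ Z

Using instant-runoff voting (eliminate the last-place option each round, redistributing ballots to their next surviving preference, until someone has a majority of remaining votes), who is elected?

Z

Round 1: Y 7, X 8, W 5, Z 15. Eliminate W.
Round 2: Y 7, X 8, Z 20. Z has a majority.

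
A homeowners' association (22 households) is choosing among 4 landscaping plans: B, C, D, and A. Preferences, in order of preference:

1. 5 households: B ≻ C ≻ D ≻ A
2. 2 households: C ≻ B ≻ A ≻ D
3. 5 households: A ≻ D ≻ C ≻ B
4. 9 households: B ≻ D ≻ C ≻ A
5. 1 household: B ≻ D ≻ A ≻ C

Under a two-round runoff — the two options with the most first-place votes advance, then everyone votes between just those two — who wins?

Round 1 first-place votes: B 15, C 2, D 0, A 5.
B and A advance.
Runoff: B is preferred to A by 17 voters; A by 5.
B wins the runoff.

B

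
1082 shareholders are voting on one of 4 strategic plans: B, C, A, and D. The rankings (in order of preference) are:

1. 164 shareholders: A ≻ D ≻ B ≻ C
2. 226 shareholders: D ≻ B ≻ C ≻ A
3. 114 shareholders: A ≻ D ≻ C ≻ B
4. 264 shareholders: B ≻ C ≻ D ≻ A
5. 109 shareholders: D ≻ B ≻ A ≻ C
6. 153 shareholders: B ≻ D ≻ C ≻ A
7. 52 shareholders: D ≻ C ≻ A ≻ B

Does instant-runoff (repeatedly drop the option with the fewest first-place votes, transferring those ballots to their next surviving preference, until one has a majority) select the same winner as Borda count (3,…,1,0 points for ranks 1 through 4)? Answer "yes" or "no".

yes

Instant-runoff — R1 B 417, C 0, A 278, D 387 (C out); R2 B 417, A 278, D 387 (A out); R3 B 417, D 665 (D winner). Winner: D.
Borda — scores: B 2085, C 1125, A 995, D 2287. Winner: D.
The two methods agree.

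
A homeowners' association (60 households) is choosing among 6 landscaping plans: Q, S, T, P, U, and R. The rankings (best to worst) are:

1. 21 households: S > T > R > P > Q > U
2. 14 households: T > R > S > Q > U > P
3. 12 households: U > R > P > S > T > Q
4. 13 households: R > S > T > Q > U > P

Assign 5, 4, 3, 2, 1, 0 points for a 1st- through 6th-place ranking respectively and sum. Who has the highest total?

Q: 21·1 + 14·2 + 12·0 + 13·2 = 75
S: 21·5 + 14·3 + 12·2 + 13·4 = 223
T: 21·4 + 14·5 + 12·1 + 13·3 = 205
P: 21·2 + 14·0 + 12·3 + 13·0 = 78
U: 21·0 + 14·1 + 12·5 + 13·1 = 87
R: 21·3 + 14·4 + 12·4 + 13·5 = 232
R has the highest Borda score (232).

R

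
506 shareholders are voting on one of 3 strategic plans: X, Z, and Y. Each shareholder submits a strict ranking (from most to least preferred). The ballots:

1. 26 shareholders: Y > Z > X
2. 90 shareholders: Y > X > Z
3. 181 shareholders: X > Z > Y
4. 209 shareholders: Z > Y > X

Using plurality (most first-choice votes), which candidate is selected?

First-place votes: X 181, Z 209, Y 116.
Z has the most first-place votes.

Z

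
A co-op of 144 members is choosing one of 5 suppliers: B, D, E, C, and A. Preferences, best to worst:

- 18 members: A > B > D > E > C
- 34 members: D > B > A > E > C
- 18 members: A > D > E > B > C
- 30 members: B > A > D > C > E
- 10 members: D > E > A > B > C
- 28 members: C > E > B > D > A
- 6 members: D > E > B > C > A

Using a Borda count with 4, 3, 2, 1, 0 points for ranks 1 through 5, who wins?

D

B: 18·3 + 34·3 + 18·1 + 30·4 + 10·1 + 28·2 + 6·2 = 372
D: 18·2 + 34·4 + 18·3 + 30·2 + 10·4 + 28·1 + 6·4 = 378
E: 18·1 + 34·1 + 18·2 + 30·0 + 10·3 + 28·3 + 6·3 = 220
C: 18·0 + 34·0 + 18·0 + 30·1 + 10·0 + 28·4 + 6·1 = 148
A: 18·4 + 34·2 + 18·4 + 30·3 + 10·2 + 28·0 + 6·0 = 322
D has the highest Borda score (378).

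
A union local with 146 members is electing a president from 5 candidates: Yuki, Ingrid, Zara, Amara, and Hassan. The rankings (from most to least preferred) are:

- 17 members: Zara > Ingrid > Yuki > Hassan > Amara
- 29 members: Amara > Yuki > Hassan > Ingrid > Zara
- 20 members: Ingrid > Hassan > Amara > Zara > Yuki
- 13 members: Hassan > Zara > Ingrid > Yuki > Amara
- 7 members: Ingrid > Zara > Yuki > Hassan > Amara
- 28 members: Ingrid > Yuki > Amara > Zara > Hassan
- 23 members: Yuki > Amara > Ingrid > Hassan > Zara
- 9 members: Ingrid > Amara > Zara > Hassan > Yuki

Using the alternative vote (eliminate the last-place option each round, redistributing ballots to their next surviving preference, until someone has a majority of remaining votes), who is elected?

Round 1: Yuki 23, Ingrid 64, Zara 17, Amara 29, Hassan 13. Eliminate Hassan.
Round 2: Yuki 23, Ingrid 64, Zara 30, Amara 29. Eliminate Yuki.
Round 3: Ingrid 64, Zara 30, Amara 52. Eliminate Zara.
Round 4: Ingrid 94, Amara 52. Ingrid has a majority.

Ingrid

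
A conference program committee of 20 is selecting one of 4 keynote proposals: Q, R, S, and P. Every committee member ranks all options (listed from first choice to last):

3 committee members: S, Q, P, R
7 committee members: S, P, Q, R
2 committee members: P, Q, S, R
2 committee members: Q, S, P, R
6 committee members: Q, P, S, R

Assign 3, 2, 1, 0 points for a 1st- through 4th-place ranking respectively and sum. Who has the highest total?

S

Q: 3·2 + 7·1 + 2·2 + 2·3 + 6·3 = 41
R: 3·0 + 7·0 + 2·0 + 2·0 + 6·0 = 0
S: 3·3 + 7·3 + 2·1 + 2·2 + 6·1 = 42
P: 3·1 + 7·2 + 2·3 + 2·1 + 6·2 = 37
S has the highest Borda score (42).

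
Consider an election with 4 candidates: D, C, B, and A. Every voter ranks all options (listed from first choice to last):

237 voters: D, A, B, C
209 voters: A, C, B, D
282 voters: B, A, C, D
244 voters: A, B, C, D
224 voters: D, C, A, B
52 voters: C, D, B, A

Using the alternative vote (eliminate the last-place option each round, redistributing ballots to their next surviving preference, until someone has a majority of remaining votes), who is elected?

Round 1: D 461, C 52, B 282, A 453. Eliminate C.
Round 2: D 513, B 282, A 453. Eliminate B.
Round 3: D 513, A 735. A has a majority.

A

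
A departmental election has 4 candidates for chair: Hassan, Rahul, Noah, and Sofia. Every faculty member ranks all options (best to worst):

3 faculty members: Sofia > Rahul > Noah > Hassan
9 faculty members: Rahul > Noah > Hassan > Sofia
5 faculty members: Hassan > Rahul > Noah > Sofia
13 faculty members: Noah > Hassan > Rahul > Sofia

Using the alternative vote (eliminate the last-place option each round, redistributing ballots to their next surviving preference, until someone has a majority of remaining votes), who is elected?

Round 1: Hassan 5, Rahul 9, Noah 13, Sofia 3. Eliminate Sofia.
Round 2: Hassan 5, Rahul 12, Noah 13. Eliminate Hassan.
Round 3: Rahul 17, Noah 13. Rahul has a majority.

Rahul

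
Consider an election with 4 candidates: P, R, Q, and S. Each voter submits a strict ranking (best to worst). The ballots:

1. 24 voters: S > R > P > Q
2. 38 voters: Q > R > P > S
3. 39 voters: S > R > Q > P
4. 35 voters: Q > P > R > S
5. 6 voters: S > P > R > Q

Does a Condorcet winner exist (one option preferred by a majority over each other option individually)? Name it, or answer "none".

Q vs P: 112–30 for Q.
Q vs R: 73–69 for Q.
Q vs S: 73–69 for Q.
Q beats every other option head-to-head.

Q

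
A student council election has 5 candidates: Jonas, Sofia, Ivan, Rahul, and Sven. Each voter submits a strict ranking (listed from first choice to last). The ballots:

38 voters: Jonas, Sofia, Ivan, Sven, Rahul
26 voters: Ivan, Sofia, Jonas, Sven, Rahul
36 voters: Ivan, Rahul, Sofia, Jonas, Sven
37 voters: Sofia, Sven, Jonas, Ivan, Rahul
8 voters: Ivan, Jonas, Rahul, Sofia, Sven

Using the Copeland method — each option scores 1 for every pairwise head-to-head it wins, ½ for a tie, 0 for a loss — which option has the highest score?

Sofia

Jonas: beats Ivan, Rahul, and Sven; loses to Sofia → score 3.
Sofia: beats Jonas, Ivan, Rahul, and Sven → score 4.
Ivan: beats Rahul and Sven; loses to Jonas and Sofia → score 2.
Rahul: loses to Jonas, Sofia, Ivan, and Sven → score 0.
Sven: beats Rahul; loses to Jonas, Sofia, and Ivan → score 1.
Sofia has the best pairwise record.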